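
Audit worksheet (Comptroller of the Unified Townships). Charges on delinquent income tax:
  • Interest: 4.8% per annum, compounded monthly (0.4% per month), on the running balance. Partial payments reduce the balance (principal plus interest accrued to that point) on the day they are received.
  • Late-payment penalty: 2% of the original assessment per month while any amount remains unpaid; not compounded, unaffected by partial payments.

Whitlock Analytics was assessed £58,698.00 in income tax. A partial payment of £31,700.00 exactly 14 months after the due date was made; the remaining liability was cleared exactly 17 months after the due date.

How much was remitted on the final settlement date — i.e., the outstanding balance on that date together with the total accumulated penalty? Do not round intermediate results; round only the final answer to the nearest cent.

£50,695.18

Balance at month 14: £58,698.0000 × (1 + 0.004)^14 = £62,071.9349…
After £31,700.00 payment: £62,071.9349… − £31,700.00 = £30,371.9349…
Balance at month 17: £30,371.9349… × (1 + 0.004)^3 = £30,737.8579…
Penalty: 17 × 2% × £58,698.00 = £19,957.32
Final settlement = outstanding balance + penalty = £30,737.8579… + £19,957.32 = £50,695.18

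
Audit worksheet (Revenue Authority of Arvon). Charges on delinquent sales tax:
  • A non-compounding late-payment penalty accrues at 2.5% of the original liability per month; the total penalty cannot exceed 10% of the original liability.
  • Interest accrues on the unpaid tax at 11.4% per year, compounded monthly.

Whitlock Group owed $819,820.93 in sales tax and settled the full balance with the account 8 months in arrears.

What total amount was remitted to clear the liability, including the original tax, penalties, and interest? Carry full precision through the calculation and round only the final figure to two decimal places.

Penalty (uncapped): 8 × 2.5% × $819,820.93 = $163,964.19…; cap = 10% × $819,820.93 = $81,982.09… → penalty = $81,982.09…
Interest (11.4%/yr ÷ 12 = 0.95%/month): $819,820.93 × ((1 + 0.0095)^8 − 1) = $64,417.9112…
Total = $819,820.93 + $81,982.0930 + $64,417.9112… = $966,220.93

$966,220.93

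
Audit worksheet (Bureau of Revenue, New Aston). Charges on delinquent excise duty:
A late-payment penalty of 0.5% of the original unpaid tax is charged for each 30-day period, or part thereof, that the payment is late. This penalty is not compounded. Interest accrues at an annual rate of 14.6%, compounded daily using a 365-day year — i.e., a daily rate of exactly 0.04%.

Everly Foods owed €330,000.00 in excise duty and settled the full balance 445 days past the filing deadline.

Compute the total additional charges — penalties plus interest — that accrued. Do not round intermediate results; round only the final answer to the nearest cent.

€89,028.32

Penalty periods: ⌈445/30⌉ = 15; penalty = 15 × 0.5% × €330,000.00 = €24,750.00
Interest: €330,000.00 × ((1 + 0.0004)^445 − 1) = €330,000.00 × 0.19478280… = €64,278.3232…
Penalties + interest = €24,750.0000 + €64,278.3232… = €89,028.32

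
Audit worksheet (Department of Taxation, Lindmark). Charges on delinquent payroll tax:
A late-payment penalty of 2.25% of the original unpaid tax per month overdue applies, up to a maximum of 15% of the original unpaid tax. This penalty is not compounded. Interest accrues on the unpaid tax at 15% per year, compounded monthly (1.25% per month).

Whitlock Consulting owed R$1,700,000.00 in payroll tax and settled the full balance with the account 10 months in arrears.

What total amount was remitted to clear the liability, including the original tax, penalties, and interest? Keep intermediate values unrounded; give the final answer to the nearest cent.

Penalty (uncapped): 10 × 2.25% × R$1,700,000.00 = R$382,500.00; cap = 15% × R$1,700,000.00 = R$255,000.00 → penalty = R$255,000.00
Interest: R$1,700,000.00 × ((1 + 0.0125)^10 − 1) = R$1,700,000.00 × 0.1322708… = R$224,860.4104…
Total = R$1,700,000.00 + R$255,000.0000 + R$224,860.4104… = R$2,179,860.41

R$2,179,860.41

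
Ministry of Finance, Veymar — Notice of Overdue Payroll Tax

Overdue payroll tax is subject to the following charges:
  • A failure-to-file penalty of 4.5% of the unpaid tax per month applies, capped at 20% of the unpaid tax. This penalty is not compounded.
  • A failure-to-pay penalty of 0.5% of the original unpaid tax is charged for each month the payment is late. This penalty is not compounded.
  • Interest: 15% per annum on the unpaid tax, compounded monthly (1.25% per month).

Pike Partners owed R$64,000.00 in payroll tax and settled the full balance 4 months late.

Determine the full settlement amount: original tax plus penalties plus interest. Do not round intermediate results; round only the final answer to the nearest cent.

R$80,060.50

Failure-to-file: 4 × 4.5% × R$64,000.00 = R$11,520.00 (under the 20% cap)
Failure-to-pay penalty: 4 × 0.5% × R$64,000.00 = R$1,280.00
Interest: R$64,000.00 × ((1 + 0.0125)^4 − 1) = R$64,000.00 × 0.0509453… = R$3,260.5016…
Total = R$64,000.00 + R$12,800.0000 + R$3,260.5016… = R$80,060.50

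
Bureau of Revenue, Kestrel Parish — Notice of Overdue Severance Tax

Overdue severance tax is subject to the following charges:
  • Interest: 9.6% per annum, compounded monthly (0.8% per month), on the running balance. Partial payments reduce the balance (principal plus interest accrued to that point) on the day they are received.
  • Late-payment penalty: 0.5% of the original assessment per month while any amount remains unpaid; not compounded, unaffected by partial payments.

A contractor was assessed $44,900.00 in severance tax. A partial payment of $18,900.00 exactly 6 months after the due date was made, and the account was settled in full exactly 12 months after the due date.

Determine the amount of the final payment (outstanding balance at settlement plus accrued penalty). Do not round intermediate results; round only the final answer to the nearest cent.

Balance at month 6: $44,900.0000 × (1 + 0.008)^6 = $47,098.7665…
After $18,900.00 payment: $47,098.7665… − $18,900.00 = $28,198.7665…
Balance at month 12: $28,198.7665… × (1 + 0.008)^6 = $29,579.6686…
Penalty: 12 × 0.5% × $44,900.00 = $2,694.00
Final settlement = outstanding balance + penalty = $29,579.6686… + $2,694.00 = $32,273.67

$32,273.67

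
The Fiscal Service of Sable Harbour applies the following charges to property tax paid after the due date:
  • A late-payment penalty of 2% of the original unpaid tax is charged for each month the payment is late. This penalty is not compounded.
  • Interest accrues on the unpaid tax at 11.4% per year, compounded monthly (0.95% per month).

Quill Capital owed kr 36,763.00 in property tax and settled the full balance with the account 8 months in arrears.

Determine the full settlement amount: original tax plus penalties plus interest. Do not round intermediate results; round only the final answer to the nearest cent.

Late-payment penalty = 2% × kr 36,763.00 × 8 mo = kr 5,882.08
Interest: kr 36,763.00 × ((1 + 0.0095)^8 − 1) = kr 36,763.00 × 0.0785756… = kr 2,888.6743…
Total = kr 36,763.00 + kr 5,882.0800 + kr 2,888.6743… = kr 45,533.75

kr 45,533.75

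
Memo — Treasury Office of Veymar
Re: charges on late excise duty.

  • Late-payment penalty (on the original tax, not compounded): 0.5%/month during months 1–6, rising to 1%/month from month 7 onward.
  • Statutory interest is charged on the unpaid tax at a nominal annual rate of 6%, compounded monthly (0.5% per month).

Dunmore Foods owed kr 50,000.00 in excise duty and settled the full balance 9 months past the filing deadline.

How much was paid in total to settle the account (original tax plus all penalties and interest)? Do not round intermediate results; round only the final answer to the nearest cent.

kr 55,295.53

Penalty, months 1–6: 6 × 0.5% × kr 50,000.00 = kr 1,500.00
Penalty, months 7–9: 3 × 1% × kr 50,000.00 = kr 1,500.00
Interest: kr 50,000.00 × ((1 + 0.005)^9 − 1) = kr 50,000.00 × 0.0459106… = kr 2,295.5290…
Total = kr 50,000.00 + kr 3,000.0000 + kr 2,295.5290… = kr 55,295.53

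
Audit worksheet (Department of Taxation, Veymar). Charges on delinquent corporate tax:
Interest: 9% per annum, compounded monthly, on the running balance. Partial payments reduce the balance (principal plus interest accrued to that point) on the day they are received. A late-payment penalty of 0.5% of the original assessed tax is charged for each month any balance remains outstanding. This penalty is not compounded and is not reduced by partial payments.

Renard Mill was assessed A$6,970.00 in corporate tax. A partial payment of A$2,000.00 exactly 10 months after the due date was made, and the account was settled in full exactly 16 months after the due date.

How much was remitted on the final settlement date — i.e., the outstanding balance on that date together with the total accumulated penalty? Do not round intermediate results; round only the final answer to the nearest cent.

Monthly rate = 9% ÷ 12 = 0.75%
Balance at month 10: A$6,970.0000 × (1 + 0.0075)^10 = A$7,510.7503…
After A$2,000.00 payment: A$7,510.7503… − A$2,000.00 = A$5,510.7503…
Balance at month 16: A$5,510.7503… × (1 + 0.0075)^6 = A$5,763.4306…
Penalty: 16 × 0.5% × A$6,970.00 = A$557.60
Final settlement = outstanding balance + penalty = A$5,763.4306… + A$557.60 = A$6,321.03

A$6,321.03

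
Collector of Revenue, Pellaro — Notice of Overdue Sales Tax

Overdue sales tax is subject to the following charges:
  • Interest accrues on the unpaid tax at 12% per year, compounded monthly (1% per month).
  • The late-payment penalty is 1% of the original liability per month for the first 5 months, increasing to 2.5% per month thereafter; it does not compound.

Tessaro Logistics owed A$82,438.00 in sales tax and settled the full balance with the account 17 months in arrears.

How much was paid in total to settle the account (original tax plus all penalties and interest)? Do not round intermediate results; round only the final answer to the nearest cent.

A$126,484.99

Penalty, months 1–5: 5 × 1% × A$82,438.00 = A$4,121.90
Penalty, months 6–17: 12 × 2.5% × A$82,438.00 = A$24,731.40
Interest: A$82,438.00 × ((1 + 0.01)^17 − 1) = A$82,438.00 × 0.1843044… = A$15,193.6887…
Total = A$82,438.00 + A$28,853.3000 + A$15,193.6887… = A$126,484.99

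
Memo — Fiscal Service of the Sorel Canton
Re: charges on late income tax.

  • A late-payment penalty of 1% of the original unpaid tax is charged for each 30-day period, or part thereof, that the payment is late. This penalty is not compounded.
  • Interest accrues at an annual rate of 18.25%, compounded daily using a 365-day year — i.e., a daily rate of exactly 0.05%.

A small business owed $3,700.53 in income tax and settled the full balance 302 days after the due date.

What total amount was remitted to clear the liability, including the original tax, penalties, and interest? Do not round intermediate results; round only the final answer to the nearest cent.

Penalty periods: ⌈302/30⌉ = 11; penalty = 11 × 1% × $3,700.53 = $407.06…
Interest: $3,700.53 × ((1 + 0.0005)^302 − 1) = $3,700.53 × 0.16295277… = $603.0116…
Total = $3,700.53 + $407.0583 + $603.0116… = $4,710.60

$4,710.60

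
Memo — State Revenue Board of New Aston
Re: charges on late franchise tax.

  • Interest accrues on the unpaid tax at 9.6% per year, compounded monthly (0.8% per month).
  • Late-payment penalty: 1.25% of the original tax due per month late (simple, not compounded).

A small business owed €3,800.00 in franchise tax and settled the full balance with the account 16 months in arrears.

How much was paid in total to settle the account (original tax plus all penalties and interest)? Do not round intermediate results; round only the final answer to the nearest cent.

€5,076.70

Late-payment penalty: 16 × 1.25% × €3,800.00 = €760.00
Interest: €3,800.00 × ((1 + 0.008)^16 − 1) = €3,800.00 × 0.1359743… = €516.7024…
Total = €3,800.00 + €760.0000 + €516.7024… = €5,076.70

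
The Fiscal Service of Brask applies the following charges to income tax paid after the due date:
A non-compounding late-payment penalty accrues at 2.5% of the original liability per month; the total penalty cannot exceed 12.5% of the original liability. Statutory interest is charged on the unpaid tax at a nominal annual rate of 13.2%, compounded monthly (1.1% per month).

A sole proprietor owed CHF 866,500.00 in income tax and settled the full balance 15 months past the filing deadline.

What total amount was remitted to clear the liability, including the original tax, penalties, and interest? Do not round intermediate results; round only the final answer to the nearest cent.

CHF 1,129,336.38

Penalty (uncapped): 15 × 2.5% × CHF 866,500.00 = CHF 324,937.50; cap = 12.5% × CHF 866,500.00 = CHF 108,312.50 → penalty = CHF 108,312.50
Interest: CHF 866,500.00 × ((1 + 0.011)^15 − 1) = CHF 866,500.00 × 0.1783311… = CHF 154,523.8831…
Total = CHF 866,500.00 + CHF 108,312.5000 + CHF 154,523.8831… = CHF 1,129,336.38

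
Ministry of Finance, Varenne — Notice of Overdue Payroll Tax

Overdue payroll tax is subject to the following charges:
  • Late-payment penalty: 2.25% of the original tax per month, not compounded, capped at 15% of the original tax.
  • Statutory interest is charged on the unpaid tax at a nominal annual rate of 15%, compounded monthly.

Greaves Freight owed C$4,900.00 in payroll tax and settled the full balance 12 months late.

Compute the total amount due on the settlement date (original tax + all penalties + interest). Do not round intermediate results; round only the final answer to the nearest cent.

C$6,422.70

Penalty (uncapped): 12 × 2.25% × C$4,900.00 = C$1,323.00; cap = 15% × C$4,900.00 = C$735.00 → penalty = C$735.00
Interest (15%/yr ÷ 12 = 1.25%/month): C$4,900.00 × ((1 + 0.0125)^12 − 1) = C$787.6971…
Total = C$4,900.00 + C$735.0000 + C$787.6971… = C$6,422.70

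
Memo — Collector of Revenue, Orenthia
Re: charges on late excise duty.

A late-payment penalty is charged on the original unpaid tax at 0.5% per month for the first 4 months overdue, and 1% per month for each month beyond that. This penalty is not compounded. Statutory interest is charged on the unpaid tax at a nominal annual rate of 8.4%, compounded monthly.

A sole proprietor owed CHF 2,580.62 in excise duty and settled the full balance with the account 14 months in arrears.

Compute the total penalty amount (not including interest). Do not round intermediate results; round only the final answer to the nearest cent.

CHF 309.67

Penalty, months 1–4: 4 × 0.5% × CHF 2,580.62 = CHF 51.61…
Penalty, months 5–14: 10 × 1% × CHF 2,580.62 = CHF 258.06…
Total penalty = CHF 51.61… + CHF 258.06… = CHF 309.67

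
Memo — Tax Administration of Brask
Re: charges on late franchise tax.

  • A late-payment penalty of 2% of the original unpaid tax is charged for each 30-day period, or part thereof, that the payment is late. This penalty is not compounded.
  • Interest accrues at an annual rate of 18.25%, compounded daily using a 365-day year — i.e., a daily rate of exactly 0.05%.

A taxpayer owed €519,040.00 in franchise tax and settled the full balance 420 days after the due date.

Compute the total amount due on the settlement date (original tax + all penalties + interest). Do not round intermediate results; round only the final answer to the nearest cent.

€785,625.86

Penalty periods: ⌈420/30⌉ = 14; penalty = 14 × 2% × €519,040.00 = €145,331.20
Interest: €519,040.00 × ((1 + 0.0005)^420 − 1) = €519,040.00 × 0.23361332… = €121,254.6551…
Total = €519,040.00 + €145,331.2000 + €121,254.6551… = €785,625.86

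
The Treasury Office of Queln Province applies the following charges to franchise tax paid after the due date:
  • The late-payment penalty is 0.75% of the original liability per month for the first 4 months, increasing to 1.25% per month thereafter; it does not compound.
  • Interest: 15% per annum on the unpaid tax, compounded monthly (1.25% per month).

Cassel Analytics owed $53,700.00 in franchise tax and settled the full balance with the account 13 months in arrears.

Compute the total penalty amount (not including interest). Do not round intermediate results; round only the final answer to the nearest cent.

Penalty, months 1–4: 4 × 0.75% × $53,700.00 = $1,611.00
Penalty, months 5–13: 9 × 1.25% × $53,700.00 = $6,041.25
Total penalty = $1,611.00 + $6,041.25 = $7,652.25

$7,652.25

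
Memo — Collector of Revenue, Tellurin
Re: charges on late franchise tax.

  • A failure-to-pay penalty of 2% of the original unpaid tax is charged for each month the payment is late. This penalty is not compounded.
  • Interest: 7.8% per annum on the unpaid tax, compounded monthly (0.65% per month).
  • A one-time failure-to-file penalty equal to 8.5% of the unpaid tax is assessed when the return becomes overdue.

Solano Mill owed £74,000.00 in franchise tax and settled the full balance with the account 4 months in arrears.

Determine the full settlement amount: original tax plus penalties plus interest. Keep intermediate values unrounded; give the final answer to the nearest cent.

£88,152.84

Failure-to-file penalty: 8.5% × £74,000.00 = £6,290.00
Failure-to-pay penalty: 4 × 2% × £74,000.00 = £5,920.00
Interest: £74,000.00 × ((1 + 0.0065)^4 − 1) = £74,000.00 × 0.0262546… = £1,942.8404…
Total = £74,000.00 + £12,210.0000 + £1,942.8404… = £88,152.84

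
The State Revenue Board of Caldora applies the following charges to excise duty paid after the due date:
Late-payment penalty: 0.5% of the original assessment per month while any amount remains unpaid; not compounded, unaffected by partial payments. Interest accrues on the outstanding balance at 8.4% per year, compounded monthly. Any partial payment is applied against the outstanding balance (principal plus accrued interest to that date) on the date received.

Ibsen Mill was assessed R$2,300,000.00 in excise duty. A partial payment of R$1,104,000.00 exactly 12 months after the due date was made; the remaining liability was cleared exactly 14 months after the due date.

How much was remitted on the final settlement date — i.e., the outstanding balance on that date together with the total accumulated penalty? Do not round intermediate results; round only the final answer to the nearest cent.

Monthly rate = 8.4% ÷ 12 = 0.7%
Balance at month 12: R$2,300,000.0000 × (1 + 0.007)^12 = R$2,500,814.5224…
After R$1,104,000.00 payment: R$2,500,814.5224… − R$1,104,000.00 = R$1,396,814.5224…
Balance at month 14: R$1,396,814.5224… × (1 + 0.007)^2 = R$1,416,438.3696…
Penalty: 14 × 0.5% × R$2,300,000.00 = R$161,000.00
Final settlement = outstanding balance + penalty = R$1,416,438.3696… + R$161,000.00 = R$1,577,438.37

R$1,577,438.37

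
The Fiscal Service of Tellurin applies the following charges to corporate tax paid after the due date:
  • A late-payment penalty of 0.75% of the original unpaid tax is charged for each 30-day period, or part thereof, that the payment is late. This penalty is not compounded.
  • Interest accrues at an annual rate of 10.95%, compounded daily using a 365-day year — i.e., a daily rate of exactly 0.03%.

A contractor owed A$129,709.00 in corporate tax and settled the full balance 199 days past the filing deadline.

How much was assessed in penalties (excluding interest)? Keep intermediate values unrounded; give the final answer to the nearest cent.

Penalty periods: ⌈199/30⌉ = 7; penalty = 7 × 0.75% × A$129,709.00 = A$6,809.72…

A$6,809.72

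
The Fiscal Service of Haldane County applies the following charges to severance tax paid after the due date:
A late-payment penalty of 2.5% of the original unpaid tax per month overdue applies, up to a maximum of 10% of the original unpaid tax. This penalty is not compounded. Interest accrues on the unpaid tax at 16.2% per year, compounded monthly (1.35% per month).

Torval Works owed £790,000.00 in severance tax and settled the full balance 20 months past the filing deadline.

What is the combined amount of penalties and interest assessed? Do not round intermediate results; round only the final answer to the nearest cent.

£322,004.35

Penalty (uncapped): 20 × 2.5% × £790,000.00 = £395,000.00; cap = 10% × £790,000.00 = £79,000.00 → penalty = £79,000.00
Interest: £790,000.00 × ((1 + 0.0135)^20 − 1) = £790,000.00 × 0.3076004… = £243,004.3536…
Penalties + interest = £79,000.0000 + £243,004.3536… = £322,004.35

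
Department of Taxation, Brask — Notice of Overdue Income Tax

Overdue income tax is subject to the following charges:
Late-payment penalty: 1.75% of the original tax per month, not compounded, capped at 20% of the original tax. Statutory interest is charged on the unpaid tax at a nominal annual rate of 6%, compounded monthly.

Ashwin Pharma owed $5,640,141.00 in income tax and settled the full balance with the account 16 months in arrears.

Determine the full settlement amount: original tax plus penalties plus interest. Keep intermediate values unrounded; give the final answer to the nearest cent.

Penalty (uncapped): 16 × 1.75% × $5,640,141.00 = $1,579,239.48; cap = 20% × $5,640,141.00 = $1,128,028.20 → penalty = $1,128,028.20
Interest (6%/yr ÷ 12 = 0.5%/month): $5,640,141.00 × ((1 + 0.005)^16 − 1) = $468,533.0062…
Total = $5,640,141.00 + $1,128,028.2000 + $468,533.0062… = $7,236,702.21

$7,236,702.21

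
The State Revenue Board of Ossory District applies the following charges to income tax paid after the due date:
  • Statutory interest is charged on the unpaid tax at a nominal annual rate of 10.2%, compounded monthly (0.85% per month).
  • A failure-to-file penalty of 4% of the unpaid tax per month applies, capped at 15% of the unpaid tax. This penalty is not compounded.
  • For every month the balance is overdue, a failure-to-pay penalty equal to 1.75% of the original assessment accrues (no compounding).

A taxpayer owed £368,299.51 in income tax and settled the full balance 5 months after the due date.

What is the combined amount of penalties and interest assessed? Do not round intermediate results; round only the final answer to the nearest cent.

£103,392.23

Failure-to-file: 5 × 4% × £368,299.51 = £73,659.90…, capped at 15% × £368,299.51 = £55,244.93…
Failure-to-pay penalty = 1.75% × £368,299.51 × 5 mo = £32,226.21…
Interest: £368,299.51 × ((1 + 0.0085)^5 − 1) = £368,299.51 × 0.0432287… = £15,921.0970…
Penalties + interest = £87,471.1336… + £15,921.0970… = £103,392.23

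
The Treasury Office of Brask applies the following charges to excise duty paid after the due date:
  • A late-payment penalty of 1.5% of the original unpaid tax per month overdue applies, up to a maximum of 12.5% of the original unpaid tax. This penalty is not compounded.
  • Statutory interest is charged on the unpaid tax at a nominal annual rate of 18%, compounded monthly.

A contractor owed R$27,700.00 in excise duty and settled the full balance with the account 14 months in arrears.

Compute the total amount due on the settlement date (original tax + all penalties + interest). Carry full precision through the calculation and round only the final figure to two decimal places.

Penalty (uncapped): 14 × 1.5% × R$27,700.00 = R$5,817.00; cap = 12.5% × R$27,700.00 = R$3,462.50 → penalty = R$3,462.50
Interest (18%/yr ÷ 12 = 1.5%/month): R$27,700.00 × ((1 + 0.015)^14 − 1) = R$6,419.6337…
Total = R$27,700.00 + R$3,462.5000 + R$6,419.6337… = R$37,582.13

R$37,582.13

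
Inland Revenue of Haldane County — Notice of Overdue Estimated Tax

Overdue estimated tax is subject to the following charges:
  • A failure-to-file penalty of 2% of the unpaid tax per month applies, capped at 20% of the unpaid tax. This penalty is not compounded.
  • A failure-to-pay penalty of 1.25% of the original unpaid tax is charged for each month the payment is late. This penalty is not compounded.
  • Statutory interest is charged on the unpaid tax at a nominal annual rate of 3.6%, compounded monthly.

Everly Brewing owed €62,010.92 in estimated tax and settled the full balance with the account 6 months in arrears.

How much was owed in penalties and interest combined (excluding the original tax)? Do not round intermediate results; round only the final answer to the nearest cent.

Failure-to-file: 6 × 2% × €62,010.92 = €7,441.31… (under the 20% cap)
Failure-to-pay penalty: 6 × 1.25% × €62,010.92 = €4,650.82…
Interest (3.6%/yr ÷ 12 = 0.3%/month): €62,010.92 × ((1 + 0.003)^6 − 1) = €1,124.6016…
Penalties + interest = €12,092.1294 + €1,124.6016… = €13,216.73

€13,216.73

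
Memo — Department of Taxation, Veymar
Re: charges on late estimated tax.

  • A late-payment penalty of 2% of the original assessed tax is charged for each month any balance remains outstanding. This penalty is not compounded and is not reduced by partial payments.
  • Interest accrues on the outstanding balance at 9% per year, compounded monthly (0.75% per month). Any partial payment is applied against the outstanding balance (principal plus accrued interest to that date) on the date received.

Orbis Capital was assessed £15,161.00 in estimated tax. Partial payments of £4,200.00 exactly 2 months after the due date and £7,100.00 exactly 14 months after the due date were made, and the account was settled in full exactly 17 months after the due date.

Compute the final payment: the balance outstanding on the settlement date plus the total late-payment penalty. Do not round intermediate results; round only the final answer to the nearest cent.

£10,410.13

Balance at month 2: £15,161.0000 × (1 + 0.0075)^2 = £15,389.2678…
After £4,200.00 payment: £15,389.2678… − £4,200.00 = £11,189.2678…
Balance at month 14: £11,189.2678… × (1 + 0.0075)^12 = £12,238.8983…
After £7,100.00 payment: £12,238.8983… − £7,100.00 = £5,138.8983…
Balance at month 17: £5,138.8983… × (1 + 0.0075)^3 = £5,255.3929…
Penalty: 17 × 2% × £15,161.00 = £5,154.74
Final settlement = outstanding balance + penalty = £5,255.3929… + £5,154.74 = £10,410.13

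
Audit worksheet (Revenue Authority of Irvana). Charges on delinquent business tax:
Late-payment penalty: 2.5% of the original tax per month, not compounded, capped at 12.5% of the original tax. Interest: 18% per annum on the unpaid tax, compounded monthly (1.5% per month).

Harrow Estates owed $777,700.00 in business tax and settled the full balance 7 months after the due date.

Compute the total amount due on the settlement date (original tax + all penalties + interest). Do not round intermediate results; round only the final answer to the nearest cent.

Penalty (uncapped): 7 × 2.5% × $777,700.00 = $136,097.50; cap = 12.5% × $777,700.00 = $97,212.50 → penalty = $97,212.50
Interest: $777,700.00 × ((1 + 0.015)^7 − 1) = $777,700.00 × 0.1098449… = $85,426.3888…
Total = $777,700.00 + $97,212.5000 + $85,426.3888… = $960,338.89

$960,338.89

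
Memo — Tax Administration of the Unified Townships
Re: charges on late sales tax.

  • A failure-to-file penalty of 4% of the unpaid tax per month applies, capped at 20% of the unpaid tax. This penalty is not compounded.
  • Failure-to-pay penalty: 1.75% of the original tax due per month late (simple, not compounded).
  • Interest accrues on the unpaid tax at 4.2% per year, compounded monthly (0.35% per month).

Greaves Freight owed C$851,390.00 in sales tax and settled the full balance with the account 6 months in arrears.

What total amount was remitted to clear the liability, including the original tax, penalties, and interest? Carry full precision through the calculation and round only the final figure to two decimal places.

C$1,129,100.31

Failure-to-file: 6 × 4% × C$851,390.00 = C$204,333.60, capped at 20% × C$851,390.00 = C$170,278.00
Failure-to-pay penalty = 1.75% × C$851,390.00 × 6 mo = C$89,395.95
Interest: C$851,390.00 × ((1 + 0.0035)^6 − 1) = C$851,390.00 × 0.0211846… = C$18,036.3649…
Total = C$851,390.00 + C$259,673.9500 + C$18,036.3649… = C$1,129,100.31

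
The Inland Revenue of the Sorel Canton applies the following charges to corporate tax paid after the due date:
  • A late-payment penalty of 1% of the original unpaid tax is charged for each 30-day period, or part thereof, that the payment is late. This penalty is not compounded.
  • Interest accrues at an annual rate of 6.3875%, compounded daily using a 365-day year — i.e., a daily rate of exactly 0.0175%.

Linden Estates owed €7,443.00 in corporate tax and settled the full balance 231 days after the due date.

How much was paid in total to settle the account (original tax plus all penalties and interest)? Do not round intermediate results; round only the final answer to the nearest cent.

€8,345.46

Penalty periods: ⌈231/30⌉ = 8; penalty = 8 × 1% × €7,443.00 = €595.44
Interest: €7,443.00 × ((1 + 0.000175)^231 − 1) = €7,443.00 × 0.04124953… = €307.0203…
Total = €7,443.00 + €595.4400 + €307.0203… = €8,345.46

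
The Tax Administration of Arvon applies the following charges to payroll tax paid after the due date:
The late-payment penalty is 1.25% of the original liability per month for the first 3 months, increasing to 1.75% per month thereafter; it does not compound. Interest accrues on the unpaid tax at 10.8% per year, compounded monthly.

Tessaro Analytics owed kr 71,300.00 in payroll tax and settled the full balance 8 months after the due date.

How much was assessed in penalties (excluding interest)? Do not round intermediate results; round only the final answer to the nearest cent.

Penalty, months 1–3: 3 × 1.25% × kr 71,300.00 = kr 2,673.75
Penalty, months 4–8: 5 × 1.75% × kr 71,300.00 = kr 6,238.75
Total penalty = kr 2,673.75 + kr 6,238.75 = kr 8,912.50

kr 8,912.50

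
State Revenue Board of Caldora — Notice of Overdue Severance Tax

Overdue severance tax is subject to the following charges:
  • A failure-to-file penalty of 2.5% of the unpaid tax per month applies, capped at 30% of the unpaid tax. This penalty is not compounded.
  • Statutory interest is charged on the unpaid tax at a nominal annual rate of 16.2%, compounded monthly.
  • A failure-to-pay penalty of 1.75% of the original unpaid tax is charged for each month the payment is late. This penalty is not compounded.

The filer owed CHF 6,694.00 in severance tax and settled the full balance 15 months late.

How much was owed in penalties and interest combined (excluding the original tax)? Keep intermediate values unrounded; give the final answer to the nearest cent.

Failure-to-file: 15 × 2.5% × CHF 6,694.00 = CHF 2,510.25, capped at 30% × CHF 6,694.00 = CHF 2,008.20
Failure-to-pay penalty: 15 × 1.75% × CHF 6,694.00 = CHF 1,757.18…
Interest (16.2%/yr ÷ 12 = 1.35%/month): CHF 6,694.00 × ((1 + 0.0135)^15 − 1) = CHF 1,491.4395…
Penalties + interest = CHF 3,765.3750 + CHF 1,491.4395… = CHF 5,256.81

CHF 5,256.81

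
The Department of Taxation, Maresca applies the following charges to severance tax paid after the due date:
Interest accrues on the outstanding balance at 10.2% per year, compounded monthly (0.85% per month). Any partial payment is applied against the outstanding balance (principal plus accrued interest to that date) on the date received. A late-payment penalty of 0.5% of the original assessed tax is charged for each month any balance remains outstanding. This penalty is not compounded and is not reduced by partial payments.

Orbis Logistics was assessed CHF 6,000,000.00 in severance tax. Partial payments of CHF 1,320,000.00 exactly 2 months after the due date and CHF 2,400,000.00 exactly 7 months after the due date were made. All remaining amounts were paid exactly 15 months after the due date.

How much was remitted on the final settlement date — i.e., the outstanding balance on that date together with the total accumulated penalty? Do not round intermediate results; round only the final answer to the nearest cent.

CHF 3,220,563.30

Balance at month 2: CHF 6,000,000.0000 × (1 + 0.0085)^2 = CHF 6,102,433.5000
After CHF 1,320,000.00 payment: CHF 6,102,433.5000 − CHF 1,320,000.00 = CHF 4,782,433.5000
Balance at month 7: CHF 4,782,433.5000 × (1 + 0.0085)^5 = CHF 4,989,171.7271…
After CHF 2,400,000.00 payment: CHF 4,989,171.7271… − CHF 2,400,000.00 = CHF 2,589,171.7271…
Balance at month 15: CHF 2,589,171.7271… × (1 + 0.0085)^8 = CHF 2,770,563.2957…
Penalty: 15 × 0.5% × CHF 6,000,000.00 = CHF 450,000.00
Final settlement = outstanding balance + penalty = CHF 2,770,563.2957… + CHF 450,000.00 = CHF 3,220,563.30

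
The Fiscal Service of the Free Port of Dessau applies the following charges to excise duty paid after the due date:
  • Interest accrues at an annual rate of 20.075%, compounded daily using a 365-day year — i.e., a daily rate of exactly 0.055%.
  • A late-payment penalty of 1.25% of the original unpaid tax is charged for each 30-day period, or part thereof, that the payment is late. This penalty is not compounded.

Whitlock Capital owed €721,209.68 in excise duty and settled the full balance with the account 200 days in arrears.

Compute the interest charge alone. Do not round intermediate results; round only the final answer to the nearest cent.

€83,836.53

Interest: €721,209.68 × ((1 + 0.00055)^200 − 1) = €721,209.68 × 0.11624432… = €83,836.5259…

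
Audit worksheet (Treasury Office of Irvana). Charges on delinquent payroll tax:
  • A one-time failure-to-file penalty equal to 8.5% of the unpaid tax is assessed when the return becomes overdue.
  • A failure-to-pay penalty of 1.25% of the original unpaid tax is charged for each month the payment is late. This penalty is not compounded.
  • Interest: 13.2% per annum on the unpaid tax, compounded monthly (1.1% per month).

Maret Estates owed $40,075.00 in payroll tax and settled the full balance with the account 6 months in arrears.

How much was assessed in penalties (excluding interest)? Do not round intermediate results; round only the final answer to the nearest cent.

$6,412.00

Failure-to-file penalty: 8.5% × $40,075.00 = $3,406.38…
Failure-to-pay penalty = 1.25% × $40,075.00 × 6 mo = $3,005.63…
Total penalty = $3,406.38… + $3,005.63… = $6,412.00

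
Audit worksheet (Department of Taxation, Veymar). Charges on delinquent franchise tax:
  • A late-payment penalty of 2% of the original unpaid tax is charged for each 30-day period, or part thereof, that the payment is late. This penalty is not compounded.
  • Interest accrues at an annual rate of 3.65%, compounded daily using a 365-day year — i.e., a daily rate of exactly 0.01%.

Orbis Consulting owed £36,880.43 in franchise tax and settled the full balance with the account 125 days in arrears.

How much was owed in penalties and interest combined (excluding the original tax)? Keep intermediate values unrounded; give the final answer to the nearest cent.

Penalty periods: ⌈125/30⌉ = 5; penalty = 5 × 2% × £36,880.43 = £3,688.04…
Interest: £36,880.43 × ((1 + 0.0001)^125 − 1) = £36,880.43 × 0.01257782… = £463.8754…
Penalties + interest = £3,688.0430 + £463.8754… = £4,151.92

£4,151.92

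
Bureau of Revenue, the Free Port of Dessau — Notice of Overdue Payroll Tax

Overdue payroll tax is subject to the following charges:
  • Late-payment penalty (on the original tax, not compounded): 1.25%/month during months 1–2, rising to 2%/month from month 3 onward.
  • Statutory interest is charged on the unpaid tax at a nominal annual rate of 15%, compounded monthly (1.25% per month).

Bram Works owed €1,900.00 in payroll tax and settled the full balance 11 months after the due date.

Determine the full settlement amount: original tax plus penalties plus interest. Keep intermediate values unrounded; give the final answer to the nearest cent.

Penalty, months 1–2: 2 × 1.25% × €1,900.00 = €47.50
Penalty, months 3–11: 9 × 2% × €1,900.00 = €342.00
Interest: €1,900.00 × ((1 + 0.0125)^11 − 1) = €1,900.00 × 0.1464242… = €278.2060…
Total = €1,900.00 + €389.5000 + €278.2060… = €2,567.71

€2,567.71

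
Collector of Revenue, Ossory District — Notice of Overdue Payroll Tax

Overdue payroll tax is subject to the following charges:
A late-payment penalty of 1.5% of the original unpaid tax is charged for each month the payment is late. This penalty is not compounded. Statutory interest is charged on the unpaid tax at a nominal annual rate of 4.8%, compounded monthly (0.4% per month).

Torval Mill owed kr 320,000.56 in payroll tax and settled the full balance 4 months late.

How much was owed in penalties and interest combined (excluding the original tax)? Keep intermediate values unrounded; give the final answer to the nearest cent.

kr 24,350.84

Late-payment penalty = 1.5% × kr 320,000.56 × 4 mo = kr 19,200.03…
Interest: kr 320,000.56 × ((1 + 0.004)^4 − 1) = kr 320,000.56 × 0.0160963… = kr 5,150.8110…
Penalties + interest = kr 19,200.0336 + kr 5,150.8110… = kr 24,350.84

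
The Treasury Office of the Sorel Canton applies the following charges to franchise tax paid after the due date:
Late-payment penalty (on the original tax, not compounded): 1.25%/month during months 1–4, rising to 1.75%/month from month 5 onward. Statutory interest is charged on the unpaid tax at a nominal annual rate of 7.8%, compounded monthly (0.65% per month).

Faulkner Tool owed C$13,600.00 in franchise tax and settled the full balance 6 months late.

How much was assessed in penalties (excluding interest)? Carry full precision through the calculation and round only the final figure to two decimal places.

Penalty, months 1–4: 4 × 1.25% × C$13,600.00 = C$680.00
Penalty, months 5–6: 2 × 1.75% × C$13,600.00 = C$476.00
Total penalty = C$680.00 + C$476.00 = C$1,156.00

C$1,156.00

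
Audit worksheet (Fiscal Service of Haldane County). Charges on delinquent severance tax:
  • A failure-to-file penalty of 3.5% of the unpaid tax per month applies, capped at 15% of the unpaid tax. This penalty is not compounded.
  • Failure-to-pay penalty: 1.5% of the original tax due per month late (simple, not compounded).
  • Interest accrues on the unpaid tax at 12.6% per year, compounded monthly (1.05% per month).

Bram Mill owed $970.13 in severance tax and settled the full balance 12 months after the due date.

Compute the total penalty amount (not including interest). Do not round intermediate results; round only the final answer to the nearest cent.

$320.14

Failure-to-file: 12 × 3.5% × $970.13 = $407.45…, capped at 15% × $970.13 = $145.52…
Failure-to-pay penalty: 12 × 1.5% × $970.13 = $174.62…
Total penalty = $145.52… + $174.62… = $320.14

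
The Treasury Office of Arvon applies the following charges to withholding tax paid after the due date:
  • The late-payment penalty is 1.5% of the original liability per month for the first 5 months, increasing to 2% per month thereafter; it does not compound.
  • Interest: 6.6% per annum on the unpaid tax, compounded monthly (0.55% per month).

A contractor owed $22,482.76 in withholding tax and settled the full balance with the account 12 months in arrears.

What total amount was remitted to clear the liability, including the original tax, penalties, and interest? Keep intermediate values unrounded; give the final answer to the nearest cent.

$28,846.14

Penalty, months 1–5: 5 × 1.5% × $22,482.76 = $1,686.21…
Penalty, months 6–12: 7 × 2% × $22,482.76 = $3,147.59…
Interest: $22,482.76 × ((1 + 0.0055)^12 − 1) = $22,482.76 × 0.0680336… = $1,529.5822…
Total = $22,482.76 + $4,833.7934 + $1,529.5822… = $28,846.14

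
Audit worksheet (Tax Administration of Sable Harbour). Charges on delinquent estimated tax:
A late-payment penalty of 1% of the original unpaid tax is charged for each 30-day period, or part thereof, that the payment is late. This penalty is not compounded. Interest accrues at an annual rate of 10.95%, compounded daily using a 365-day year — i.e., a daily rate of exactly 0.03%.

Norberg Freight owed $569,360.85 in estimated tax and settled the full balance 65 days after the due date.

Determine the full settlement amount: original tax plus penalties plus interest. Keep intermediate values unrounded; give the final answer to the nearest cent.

$597,651.47

Penalty periods: ⌈65/30⌉ = 3; penalty = 3 × 1% × $569,360.85 = $17,080.83…
Interest: $569,360.85 × ((1 + 0.0003)^65 − 1) = $569,360.85 × 0.01968838… = $11,209.7955…
Total = $569,360.85 + $17,080.8255 + $11,209.7955… = $597,651.47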